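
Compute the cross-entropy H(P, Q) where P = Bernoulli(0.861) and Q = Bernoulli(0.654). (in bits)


H(P,Q) = -p*log2(q) - (1-p)*log2(1-q). -0.861*log2(0.654) = 0.527481; -0.139*log2(0.346) = 0.212831. H(P,Q) = 0.527481 + 0.212831 = 0.7403

0.7403 bits


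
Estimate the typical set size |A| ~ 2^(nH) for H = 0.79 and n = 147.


log2|A_typical| = nH = 147 * 0.79 = 116.13, so |A_typical| ~ 2^116.13 = 9.091e+34

9.091e+34


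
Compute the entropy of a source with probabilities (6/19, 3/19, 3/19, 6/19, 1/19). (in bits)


H = -sum(p_i * log2(p_i)). Terms: -(6/19)*log2(6/19) = 0.525147; -(3/19)*log2(3/19) = 0.420468; -(3/19)*log2(3/19) = 0.420468; -(6/19)*log2(6/19) = 0.525147; -(1/19)*log2(1/19) = 0.223575. H = 0.525147 + 0.420468 + 0.420468 + 0.525147 + 0.223575 = 2.1148

2.1148 bits


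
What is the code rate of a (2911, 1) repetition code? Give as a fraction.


Rate = k/n = 1/2911

1/2911


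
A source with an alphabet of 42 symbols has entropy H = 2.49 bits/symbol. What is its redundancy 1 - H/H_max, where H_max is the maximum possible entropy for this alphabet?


H_max = log2(K) = log2(42) = 5.3923 bits/symbol. Redundancy = 1 - H/H_max = 1 - 2.49/5.3923 = 1 - 0.4618 = 0.5382

0.5382


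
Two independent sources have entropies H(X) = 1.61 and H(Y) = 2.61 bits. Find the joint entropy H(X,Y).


For independent variables, H(X,Y) = H(X) + H(Y) = 1.61 + 2.61 = 4.22

4.22 bits


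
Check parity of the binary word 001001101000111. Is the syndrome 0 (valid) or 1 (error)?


Syndrome = XOR of all bits = 0 XOR 0 XOR 1 XOR 0 XOR 0 XOR 1 XOR 1 XOR 0 XOR 1 XOR 0 XOR 0 XOR 0 XOR 1 XOR 1 XOR 1 = 1

1


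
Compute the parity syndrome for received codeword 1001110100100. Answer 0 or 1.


Syndrome = XOR of all bits = 1 XOR 0 XOR 0 XOR 1 XOR 1 XOR 1 XOR 0 XOR 1 XOR 0 XOR 0 XOR 1 XOR 0 XOR 0 = 0

0


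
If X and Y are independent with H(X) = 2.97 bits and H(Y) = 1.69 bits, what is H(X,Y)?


For independent variables, H(X,Y) = H(X) + H(Y) = 2.97 + 1.69 = 4.66

4.66 bits


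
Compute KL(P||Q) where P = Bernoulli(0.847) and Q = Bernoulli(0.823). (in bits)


KL = p*log2(p/q) + (1-p)*log2((1-p)/(1-q)) = 0.847*log2(0.847/0.823) + 0.153*log2(0.153/0.177) = 0.003

0.003 bits


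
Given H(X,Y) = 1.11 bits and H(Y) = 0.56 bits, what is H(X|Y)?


H(X|Y) = H(X,Y) - H(Y) = 1.11 - 0.56 = 0.55

0.55 bits


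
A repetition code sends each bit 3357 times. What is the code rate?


Rate = k/n = 1/3357

1/3357


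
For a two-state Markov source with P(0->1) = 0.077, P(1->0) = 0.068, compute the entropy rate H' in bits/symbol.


Stationary distribution: pi_0 = p10/(p01+p10) = 0.469, pi_1 = 0.531. Entropy rate H' = pi_0*H(p01) + pi_1*H(p10) = 0.469*0.3915 + 0.531*0.3584 = 0.3739

0.3739 bits/symbol


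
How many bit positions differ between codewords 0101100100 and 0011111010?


Count differing positions: . ^ ^ . . ^ ^ ^ ^ . = 6 differences

6


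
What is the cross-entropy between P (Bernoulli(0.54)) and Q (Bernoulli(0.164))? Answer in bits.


H(P,Q) = -p*log2(q) - (1-p)*log2(1-q). -0.54*log2(0.164) = 1.408445; -0.46*log2(0.836) = 0.118876. H(P,Q) = 1.408445 + 0.118876 = 1.5273

1.5273 bits


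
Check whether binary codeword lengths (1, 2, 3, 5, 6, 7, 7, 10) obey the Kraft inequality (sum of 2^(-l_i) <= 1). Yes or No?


Kraft sum = sum(2^(-l_i)) = 0.9385, need <= 1. Result: satisfied (a binary prefix-free code with these lengths exists)

Yes


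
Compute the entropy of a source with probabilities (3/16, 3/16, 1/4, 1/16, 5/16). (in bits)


H = -sum(p_i * log2(p_i)). Terms: -(3/16)*log2(3/16) = 0.452820; -(3/16)*log2(3/16) = 0.452820; -(1/4)*log2(1/4) = 0.500000; -(1/16)*log2(1/16) = 0.250000; -(5/16)*log2(5/16) = 0.524397. H = 0.452820 + 0.452820 + 0.500000 + 0.250000 + 0.524397 = 2.18

2.18 bits


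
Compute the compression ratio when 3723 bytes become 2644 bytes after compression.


Ratio = original / compressed = 3723 / 2644 = 1.4081

1.4081


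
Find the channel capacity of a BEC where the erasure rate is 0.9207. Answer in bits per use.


C = 1 - epsilon = 1 - 0.9207 = 0.0793

0.0793 bits


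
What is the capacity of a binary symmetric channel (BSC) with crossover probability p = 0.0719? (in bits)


H(p) = -p*log2(p) - (1-p)*log2(1-p) = -0.0719*log2(0.0719) - 0.9281*log2(0.9281) = 0.273066 + 0.099908 = 0.373. C = 1 - H(p) = 1 - 0.373 = 0.627

0.627 bits


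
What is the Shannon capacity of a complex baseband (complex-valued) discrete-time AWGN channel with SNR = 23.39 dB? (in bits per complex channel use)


SNR_linear = 10^(23.39/10) = 218.273; C = log2(1 + SNR_linear) = log2(1 + 218.273) = 7.7766

7.7766 bits/channel use


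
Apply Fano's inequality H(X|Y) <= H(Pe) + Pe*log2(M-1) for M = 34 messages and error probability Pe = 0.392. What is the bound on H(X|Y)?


H(Pe) = -Pe*log2(Pe) - (1-Pe)*log2(1-Pe) = -0.392*log2(0.392) - 0.608*log2(0.608) = 0.529621 + 0.436457 = 0.9661. Pe*log2(M-1) = 0.392*log2(33) = 1.977402. Bound = H(Pe) + Pe*log2(M-1) = 0.529621 + 0.436457 + 1.977402 = 2.9435

2.9435 bits


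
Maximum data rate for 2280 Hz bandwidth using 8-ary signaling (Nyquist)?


Rate = 2 * B * log2(M) = 2 * 2280 * 3.0 = 13680.0

13680.0 bps


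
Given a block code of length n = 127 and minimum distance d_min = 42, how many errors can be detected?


Detection capability = d_min - 1 = 42 - 1 = 41

41 errors


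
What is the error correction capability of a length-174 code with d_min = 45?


Correction capability = floor((d-1)/2) = floor((45-1)/2) = 22

22 errors


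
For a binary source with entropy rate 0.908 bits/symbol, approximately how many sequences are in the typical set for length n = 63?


log2|A_typical| = nH = 63 * 0.908 = 57.204, so |A_typical| ~ 2^57.204 = 1.660e+17

1.660e+17


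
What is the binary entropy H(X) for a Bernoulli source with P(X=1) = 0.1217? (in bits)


H = -p*log2(p) - (1-p)*log2(1-p). -0.1217*log2(0.1217) = 0.369797; -0.8783*log2(0.8783) = 0.164430. H = 0.369797 + 0.164430 = 0.5342

0.5342 bits


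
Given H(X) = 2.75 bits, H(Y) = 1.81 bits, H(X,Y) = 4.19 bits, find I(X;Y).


I(X;Y) = H(X) + H(Y) - H(X,Y) = 2.75 + 1.81 - 4.19 = 0.37

0.37 bits


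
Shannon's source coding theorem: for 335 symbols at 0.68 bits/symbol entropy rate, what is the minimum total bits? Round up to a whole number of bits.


Minimum bits >= n * H = 335 * 0.68 = 227.8, rounded up to a whole number of bits = 228

228 bits


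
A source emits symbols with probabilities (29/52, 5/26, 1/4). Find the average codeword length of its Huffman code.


Huffman construction (repeatedly merge the two least-probable nodes; each merge adds 1 bit to every symbol beneath it): 5/26 + 1/4 = 23/52; 23/52 + 29/52 = 1. Resulting codeword lengths (in the order the probabilities were given): (1, 2, 2). L_avg = sum(p_i * l_i) = 29/52*1 + 5/26*2 + 1/4*2 = 75/52 = 1.4423

1.4423 bits


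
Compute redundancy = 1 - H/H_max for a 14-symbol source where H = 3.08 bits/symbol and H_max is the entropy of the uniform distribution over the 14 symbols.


H_max = log2(K) = log2(14) = 3.8074 bits/symbol. Redundancy = 1 - H/H_max = 1 - 3.08/3.8074 = 1 - 0.809 = 0.191

0.191


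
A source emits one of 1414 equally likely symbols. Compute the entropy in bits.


H = log2(n) = log2(1414) = 10.4656

10.4656 bits


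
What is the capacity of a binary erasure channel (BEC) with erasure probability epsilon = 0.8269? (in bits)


C = 1 - epsilon = 1 - 0.8269 = 0.1731

0.1731 bits


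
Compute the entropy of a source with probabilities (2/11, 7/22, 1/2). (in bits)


H = -sum(p_i * log2(p_i)). Terms: -(2/11)*log2(2/11) = 0.447169; -(7/22)*log2(7/22) = 0.525661; -(1/2)*log2(1/2) = 0.500000. H = 0.447169 + 0.525661 + 0.500000 = 1.4728

1.4728 bits


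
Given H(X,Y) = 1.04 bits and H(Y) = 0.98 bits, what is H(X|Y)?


H(X|Y) = H(X,Y) - H(Y) = 1.04 - 0.98 = 0.06

0.06 bits


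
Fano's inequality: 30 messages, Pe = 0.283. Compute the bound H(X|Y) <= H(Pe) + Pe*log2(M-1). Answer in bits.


H(Pe) = -Pe*log2(Pe) - (1-Pe)*log2(1-Pe) = -0.283*log2(0.283) - 0.717*log2(0.717) = 0.515379 + 0.344128 = 0.8595. Pe*log2(M-1) = 0.283*log2(29) = 1.374809. Bound = H(Pe) + Pe*log2(M-1) = 0.515379 + 0.344128 + 1.374809 = 2.2343

2.2343 bits


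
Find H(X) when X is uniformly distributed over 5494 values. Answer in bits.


H = log2(n) = log2(5494) = 12.4236

12.4236 bits


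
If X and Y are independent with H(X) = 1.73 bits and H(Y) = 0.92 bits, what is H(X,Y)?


For independent variables, H(X,Y) = H(X) + H(Y) = 1.73 + 0.92 = 2.65

2.65 bits


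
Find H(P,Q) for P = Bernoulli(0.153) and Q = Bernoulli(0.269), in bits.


H(P,Q) = -p*log2(q) - (1-p)*log2(1-q). -0.153*log2(0.269) = 0.289831; -0.847*log2(0.731) = 0.382892. H(P,Q) = 0.289831 + 0.382892 = 0.6727

0.6727 bits


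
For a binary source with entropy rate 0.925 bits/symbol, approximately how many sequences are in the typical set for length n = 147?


log2|A_typical| = nH = 147 * 0.925 = 135.975, so |A_typical| ~ 2^135.975 = 8.562e+40

8.562e+40


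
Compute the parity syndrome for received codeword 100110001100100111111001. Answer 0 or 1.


Syndrome = XOR of all bits = 1 XOR 0 XOR 0 XOR 1 XOR 1 XOR 0 XOR 0 XOR 0 XOR 1 XOR 1 XOR 0 XOR 0 XOR 1 XOR 0 XOR 0 XOR 1 XOR 1 XOR 1 XOR 1 XOR 1 XOR 1 XOR 0 XOR 0 XOR 1 = 1

1


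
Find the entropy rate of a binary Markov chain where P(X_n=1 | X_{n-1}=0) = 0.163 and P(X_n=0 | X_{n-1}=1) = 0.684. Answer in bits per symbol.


Stationary distribution: pi_0 = p10/(p01+p10) = 0.8076, pi_1 = 0.1924. Entropy rate H' = pi_0*H(p01) + pi_1*H(p10) = 0.8076*0.6414 + 0.1924*0.9 = 0.6912

0.6912 bits/symbol


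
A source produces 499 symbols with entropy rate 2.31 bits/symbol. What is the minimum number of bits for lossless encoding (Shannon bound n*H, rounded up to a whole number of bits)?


Minimum bits >= n * H = 499 * 2.31 = 1152.69, rounded up to a whole number of bits = 1153

1153 bits


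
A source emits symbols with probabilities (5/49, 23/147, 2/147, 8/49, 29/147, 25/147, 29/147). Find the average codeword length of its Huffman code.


Huffman construction (repeatedly merge the two least-probable nodes; each merge adds 1 bit to every symbol beneath it): 2/147 + 5/49 = 17/147; 17/147 + 23/147 = 40/147; 8/49 + 25/147 = 1/3; 29/147 + 29/147 = 58/147; 40/147 + 1/3 = 89/147; 58/147 + 89/147 = 1. Resulting codeword lengths (in the order the probabilities were given): (4, 3, 4, 3, 2, 3, 2). L_avg = sum(p_i * l_i) = 5/49*4 + 23/147*3 + 2/147*4 + 8/49*3 + 29/147*2 + 25/147*3 + 29/147*2 = 400/147 = 2.7211

2.7211 bits


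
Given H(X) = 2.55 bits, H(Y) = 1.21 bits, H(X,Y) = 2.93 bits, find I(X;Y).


I(X;Y) = H(X) + H(Y) - H(X,Y) = 2.55 + 1.21 - 2.93 = 0.83

0.83 bits


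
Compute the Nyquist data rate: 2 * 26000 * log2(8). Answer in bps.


Rate = 2 * B * log2(M) = 2 * 26000 * 3.0 = 156000.0

156000.0 bps


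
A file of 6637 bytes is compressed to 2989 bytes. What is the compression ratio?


Ratio = original / compressed = 6637 / 2989 = 2.2205

2.2205


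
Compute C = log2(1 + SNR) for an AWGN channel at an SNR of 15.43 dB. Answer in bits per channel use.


SNR_linear = 10^(15.43/10) = 34.914; C = log2(1 + SNR_linear) = log2(1 + 34.914) = 5.1665

5.1665 bits/channel use


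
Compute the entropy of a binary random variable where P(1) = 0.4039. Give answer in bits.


H = -p*log2(p) - (1-p)*log2(1-p). -0.4039*log2(0.4039) = 0.528273; -0.5961*log2(0.5961) = 0.444913. H = 0.528273 + 0.444913 = 0.9732

0.9732 bits


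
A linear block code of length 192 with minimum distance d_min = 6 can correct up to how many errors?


Correction capability = floor((d-1)/2) = floor((6-1)/2) = 2

2 errors


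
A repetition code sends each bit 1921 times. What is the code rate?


Rate = k/n = 1/1921

1/1921


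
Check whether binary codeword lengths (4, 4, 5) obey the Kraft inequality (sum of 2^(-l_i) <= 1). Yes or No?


Kraft sum = sum(2^(-l_i)) = 0.1562, need <= 1. Result: satisfied (a binary prefix-free code with these lengths exists)

Yes


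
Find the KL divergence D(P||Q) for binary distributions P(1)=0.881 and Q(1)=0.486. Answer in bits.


KL = p*log2(p/q) + (1-p)*log2((1-p)/(1-q)) = 0.881*log2(0.881/0.486) + 0.119*log2(0.119/0.514) = 0.5049

0.5049 bits


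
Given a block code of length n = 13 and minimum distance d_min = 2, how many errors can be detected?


Detection capability = d_min - 1 = 2 - 1 = 1

1 errors


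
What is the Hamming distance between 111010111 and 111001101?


Count differing positions: . . . . ^ ^ . ^ . = 3 differences

3


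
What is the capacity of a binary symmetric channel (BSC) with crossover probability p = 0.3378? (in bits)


H(p) = -p*log2(p) - (1-p)*log2(1-p) = -0.3378*log2(0.3378) - 0.6622*log2(0.6622) = 0.528913 + 0.393785 = 0.9227. C = 1 - H(p) = 1 - 0.9227 = 0.0773

0.0773 bits


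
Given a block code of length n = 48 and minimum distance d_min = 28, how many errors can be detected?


Detection capability = d_min - 1 = 28 - 1 = 27

27 errors


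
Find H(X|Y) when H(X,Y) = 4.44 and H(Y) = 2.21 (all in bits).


H(X|Y) = H(X,Y) - H(Y) = 4.44 - 2.21 = 2.23

2.23 bits


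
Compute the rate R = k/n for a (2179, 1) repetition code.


Rate = k/n = 1/2179

1/2179


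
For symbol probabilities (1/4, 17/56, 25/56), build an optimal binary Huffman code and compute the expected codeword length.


Huffman construction (repeatedly merge the two least-probable nodes; each merge adds 1 bit to every symbol beneath it): 1/4 + 17/56 = 31/56; 25/56 + 31/56 = 1. Resulting codeword lengths (in the order the probabilities were given): (2, 2, 1). L_avg = sum(p_i * l_i) = 1/4*2 + 17/56*2 + 25/56*1 = 87/56 = 1.5536

1.5536 bits


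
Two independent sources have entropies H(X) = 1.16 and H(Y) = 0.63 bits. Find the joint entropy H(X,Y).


For independent variables, H(X,Y) = H(X) + H(Y) = 1.16 + 0.63 = 1.79

1.79 bits


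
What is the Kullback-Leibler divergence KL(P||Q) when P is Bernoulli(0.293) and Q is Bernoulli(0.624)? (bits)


KL = p*log2(p/q) + (1-p)*log2((1-p)/(1-q)) = 0.293*log2(0.293/0.624) + 0.707*log2(0.707/0.376) = 0.3245

0.3245 bits


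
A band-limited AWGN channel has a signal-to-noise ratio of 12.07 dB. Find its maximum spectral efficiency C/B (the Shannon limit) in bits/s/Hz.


SNR_linear = 10^(12.07/10) = 16.1065; C/B = log2(1 + SNR_linear) = log2(1 + 16.1065) = 4.0965

4.0965 bits/s/Hz


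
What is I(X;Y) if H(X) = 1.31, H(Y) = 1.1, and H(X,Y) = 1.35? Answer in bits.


I(X;Y) = H(X) + H(Y) - H(X,Y) = 1.31 + 1.1 - 1.35 = 1.06

1.06 bits


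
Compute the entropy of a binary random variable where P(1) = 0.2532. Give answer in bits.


H = -p*log2(p) - (1-p)*log2(1-p). -0.2532*log2(0.2532) = 0.501754; -0.7468*log2(0.7468) = 0.314557. H = 0.501754 + 0.314557 = 0.8163

0.8163 bits


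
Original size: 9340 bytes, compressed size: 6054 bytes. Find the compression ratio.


Ratio = original / compressed = 9340 / 6054 = 1.5428

1.5428


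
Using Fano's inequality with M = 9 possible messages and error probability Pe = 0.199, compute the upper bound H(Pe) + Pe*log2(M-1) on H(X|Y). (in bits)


H(Pe) = -Pe*log2(Pe) - (1-Pe)*log2(1-Pe) = -0.199*log2(0.199) - 0.801*log2(0.801) = 0.463503 + 0.256421 = 0.7199. Pe*log2(M-1) = 0.199*log2(8) = 0.597000. Bound = H(Pe) + Pe*log2(M-1) = 0.463503 + 0.256421 + 0.597000 = 1.3169

1.3169 bits


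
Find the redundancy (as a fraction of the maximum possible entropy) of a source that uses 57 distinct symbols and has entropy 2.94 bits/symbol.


H_max = log2(K) = log2(57) = 5.8329 bits/symbol. Redundancy = 1 - H/H_max = 1 - 2.94/5.8329 = 1 - 0.504 = 0.496

0.496


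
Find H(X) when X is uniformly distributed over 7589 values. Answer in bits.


H = log2(n) = log2(7589) = 12.8897

12.8897 bits


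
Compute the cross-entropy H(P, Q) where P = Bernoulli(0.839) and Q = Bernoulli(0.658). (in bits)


H(P,Q) = -p*log2(q) - (1-p)*log2(1-q). -0.839*log2(0.658) = 0.506622; -0.161*log2(0.342) = 0.249217. H(P,Q) = 0.506622 + 0.249217 = 0.7558

0.7558 bits


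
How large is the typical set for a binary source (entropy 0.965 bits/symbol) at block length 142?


log2|A_typical| = nH = 142 * 0.965 = 137.03, so |A_typical| ~ 2^137.03 = 1.779e+41

1.779e+41


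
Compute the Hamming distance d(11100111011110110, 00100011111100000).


Count differing positions: ^ ^ . . . ^ . . ^ . . . ^ . ^ ^ . = 7 differences

7


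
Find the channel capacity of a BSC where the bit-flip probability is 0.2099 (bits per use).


H(p) = -p*log2(p) - (1-p)*log2(1-p) = -0.2099*log2(0.2099) - 0.7901*log2(0.7901) = 0.472742 + 0.268549 = 0.7413. C = 1 - H(p) = 1 - 0.7413 = 0.2587

0.2587 bits


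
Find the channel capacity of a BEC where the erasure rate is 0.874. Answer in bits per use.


C = 1 - epsilon = 1 - 0.874 = 0.126

0.126 bits


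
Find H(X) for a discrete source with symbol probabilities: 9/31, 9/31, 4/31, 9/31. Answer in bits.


H = -sum(p_i * log2(p_i)). Terms: -(9/31)*log2(9/31) = 0.518014; -(9/31)*log2(9/31) = 0.518014; -(4/31)*log2(4/31) = 0.381187; -(9/31)*log2(9/31) = 0.518014. H = 0.518014 + 0.518014 + 0.381187 + 0.518014 = 1.9352

1.9352 bits


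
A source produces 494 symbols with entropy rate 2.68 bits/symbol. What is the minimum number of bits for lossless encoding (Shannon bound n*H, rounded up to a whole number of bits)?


Minimum bits >= n * H = 494 * 2.68 = 1323.92, rounded up to a whole number of bits = 1324

1324 bits


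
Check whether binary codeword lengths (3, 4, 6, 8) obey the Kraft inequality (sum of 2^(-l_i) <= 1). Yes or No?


Kraft sum = sum(2^(-l_i)) = 0.207, need <= 1. Result: satisfied (a binary prefix-free code with these lengths exists)

Yes


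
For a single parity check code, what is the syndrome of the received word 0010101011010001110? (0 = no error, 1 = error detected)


Syndrome = XOR of all bits = 0 XOR 0 XOR 1 XOR 0 XOR 1 XOR 0 XOR 1 XOR 0 XOR 1 XOR 1 XOR 0 XOR 1 XOR 0 XOR 0 XOR 0 XOR 1 XOR 1 XOR 1 XOR 0 = 1

1


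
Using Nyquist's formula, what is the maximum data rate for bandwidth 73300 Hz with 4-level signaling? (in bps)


Rate = 2 * B * log2(M) = 2 * 73300 * 2.0 = 293200.0

293200.0 bps


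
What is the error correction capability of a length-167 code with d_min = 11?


Correction capability = floor((d-1)/2) = floor((11-1)/2) = 5

5 errors


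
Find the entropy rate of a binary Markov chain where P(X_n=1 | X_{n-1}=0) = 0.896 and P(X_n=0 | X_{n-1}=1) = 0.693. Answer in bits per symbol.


Stationary distribution: pi_0 = p10/(p01+p10) = 0.4361, pi_1 = 0.5639. Entropy rate H' = pi_0*H(p01) + pi_1*H(p10) = 0.4361*0.4815 + 0.5639*0.8897 = 0.7117

0.7117 bits/symbol


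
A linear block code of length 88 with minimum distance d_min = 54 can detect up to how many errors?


Detection capability = d_min - 1 = 54 - 1 = 53

53 errors


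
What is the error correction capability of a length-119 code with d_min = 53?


Correction capability = floor((d-1)/2) = floor((53-1)/2) = 26

26 errors


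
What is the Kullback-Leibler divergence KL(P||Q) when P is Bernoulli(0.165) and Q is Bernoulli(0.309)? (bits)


KL = p*log2(p/q) + (1-p)*log2((1-p)/(1-q)) = 0.165*log2(0.165/0.309) + 0.835*log2(0.835/0.691) = 0.0787

0.0787 bits


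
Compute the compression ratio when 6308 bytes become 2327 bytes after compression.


Ratio = original / compressed = 6308 / 2327 = 2.7108

2.7108


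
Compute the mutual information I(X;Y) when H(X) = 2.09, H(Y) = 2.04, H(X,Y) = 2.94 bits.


I(X;Y) = H(X) + H(Y) - H(X,Y) = 2.09 + 2.04 - 2.94 = 1.19

1.19 bits


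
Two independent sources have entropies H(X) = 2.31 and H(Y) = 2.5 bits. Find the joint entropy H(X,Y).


For independent variables, H(X,Y) = H(X) + H(Y) = 2.31 + 2.5 = 4.81

4.81 bits


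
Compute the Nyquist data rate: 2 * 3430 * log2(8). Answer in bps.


Rate = 2 * B * log2(M) = 2 * 3430 * 3.0 = 20580.0

20580.0 bps


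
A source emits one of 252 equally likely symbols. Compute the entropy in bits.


H = log2(n) = log2(252) = 7.9773

7.9773 bits


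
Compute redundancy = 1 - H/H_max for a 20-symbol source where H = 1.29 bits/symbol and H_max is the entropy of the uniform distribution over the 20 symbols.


H_max = log2(K) = log2(20) = 4.3219 bits/symbol. Redundancy = 1 - H/H_max = 1 - 1.29/4.3219 = 1 - 0.2985 = 0.7015

0.7015


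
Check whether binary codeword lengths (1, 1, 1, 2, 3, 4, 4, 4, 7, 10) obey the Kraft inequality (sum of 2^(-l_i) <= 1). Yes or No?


Kraft sum = sum(2^(-l_i)) = 2.0713, need <= 1. Result: violated (a binary prefix-free code with these lengths cannot exist)

No


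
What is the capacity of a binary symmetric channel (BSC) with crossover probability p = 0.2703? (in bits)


H(p) = -p*log2(p) - (1-p)*log2(1-p) = -0.2703*log2(0.2703) - 0.7297*log2(0.7297) = 0.510155 + 0.331740 = 0.8419. C = 1 - H(p) = 1 - 0.8419 = 0.1581

0.1581 bits


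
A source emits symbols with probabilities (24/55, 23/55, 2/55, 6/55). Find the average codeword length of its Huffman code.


Huffman construction (repeatedly merge the two least-probable nodes; each merge adds 1 bit to every symbol beneath it): 2/55 + 6/55 = 8/55; 8/55 + 23/55 = 31/55; 24/55 + 31/55 = 1. Resulting codeword lengths (in the order the probabilities were given): (1, 2, 3, 3). L_avg = sum(p_i * l_i) = 24/55*1 + 23/55*2 + 2/55*3 + 6/55*3 = 94/55 = 1.7091

1.7091 bits


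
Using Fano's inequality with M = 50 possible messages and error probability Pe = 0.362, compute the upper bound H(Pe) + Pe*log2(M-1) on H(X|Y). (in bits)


H(Pe) = -Pe*log2(Pe) - (1-Pe)*log2(1-Pe) = -0.362*log2(0.362) - 0.638*log2(0.638) = 0.530670 + 0.413661 = 0.9443. Pe*log2(M-1) = 0.362*log2(49) = 2.032525. Bound = H(Pe) + Pe*log2(M-1) = 0.530670 + 0.413661 + 2.032525 = 2.9769

2.9769 bits


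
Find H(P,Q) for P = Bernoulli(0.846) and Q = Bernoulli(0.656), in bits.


H(P,Q) = -p*log2(q) - (1-p)*log2(1-q). -0.846*log2(0.656) = 0.514565; -0.154*log2(0.344) = 0.237086. H(P,Q) = 0.514565 + 0.237086 = 0.7517

0.7517 bits


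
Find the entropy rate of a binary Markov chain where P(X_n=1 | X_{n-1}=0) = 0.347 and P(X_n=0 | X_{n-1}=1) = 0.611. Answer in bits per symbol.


Stationary distribution: pi_0 = p10/(p01+p10) = 0.6378, pi_1 = 0.3622. Entropy rate H' = pi_0*H(p01) + pi_1*H(p10) = 0.6378*0.9314 + 0.3622*0.9642 = 0.9432

0.9432 bits/symbol


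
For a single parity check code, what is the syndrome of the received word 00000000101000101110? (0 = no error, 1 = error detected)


Syndrome = XOR of all bits = 0 XOR 0 XOR 0 XOR 0 XOR 0 XOR 0 XOR 0 XOR 0 XOR 1 XOR 0 XOR 1 XOR 0 XOR 0 XOR 0 XOR 1 XOR 0 XOR 1 XOR 1 XOR 1 XOR 0 = 0

0


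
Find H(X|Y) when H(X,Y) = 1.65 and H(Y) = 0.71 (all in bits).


H(X|Y) = H(X,Y) - H(Y) = 1.65 - 0.71 = 0.94

0.94 bits


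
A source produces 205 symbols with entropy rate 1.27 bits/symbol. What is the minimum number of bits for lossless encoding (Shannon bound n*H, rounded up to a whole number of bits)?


Minimum bits >= n * H = 205 * 1.27 = 260.35, rounded up to a whole number of bits = 261

261 bits


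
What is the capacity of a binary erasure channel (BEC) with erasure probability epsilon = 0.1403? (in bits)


C = 1 - epsilon = 1 - 0.1403 = 0.8597

0.8597 bits


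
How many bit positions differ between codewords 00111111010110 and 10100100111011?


Count differing positions: ^ . . ^ ^ . ^ ^ ^ . ^ ^ . ^ = 9 differences

9


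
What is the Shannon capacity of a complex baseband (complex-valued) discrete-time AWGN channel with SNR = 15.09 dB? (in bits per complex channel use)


SNR_linear = 10^(15.09/10) = 32.2849; C = log2(1 + SNR_linear) = log2(1 + 32.2849) = 5.0568

5.0568 bits/channel use


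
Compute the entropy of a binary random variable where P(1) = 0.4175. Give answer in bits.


H = -p*log2(p) - (1-p)*log2(1-p). -0.4175*log2(0.4175) = 0.526113; -0.5825*log2(0.5825) = 0.454158. H = 0.526113 + 0.454158 = 0.9803

0.9803 bits


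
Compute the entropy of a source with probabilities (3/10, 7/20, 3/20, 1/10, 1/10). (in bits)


H = -sum(p_i * log2(p_i)). Terms: -(3/10)*log2(3/10) = 0.521090; -(7/20)*log2(7/20) = 0.530101; -(3/20)*log2(3/20) = 0.410545; -(1/10)*log2(1/10) = 0.332193; -(1/10)*log2(1/10) = 0.332193. H = 0.521090 + 0.530101 + 0.410545 + 0.332193 + 0.332193 = 2.1261

2.1261 bits


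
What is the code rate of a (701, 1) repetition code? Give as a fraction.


Rate = k/n = 1/701

1/701


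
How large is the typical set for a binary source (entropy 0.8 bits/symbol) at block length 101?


log2|A_typical| = nH = 101 * 0.8 = 80.8, so |A_typical| ~ 2^80.8 = 2.105e+24

2.105e+24


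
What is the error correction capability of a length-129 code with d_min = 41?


Correction capability = floor((d-1)/2) = floor((41-1)/2) = 20

20 errors


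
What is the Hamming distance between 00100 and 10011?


Count differing positions: ^ . ^ ^ ^ = 4 differences

4


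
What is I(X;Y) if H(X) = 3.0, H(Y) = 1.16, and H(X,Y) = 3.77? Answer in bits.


I(X;Y) = H(X) + H(Y) - H(X,Y) = 3.0 + 1.16 - 3.77 = 0.39

0.39 bits


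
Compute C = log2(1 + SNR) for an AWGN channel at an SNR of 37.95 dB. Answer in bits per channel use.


SNR_linear = 10^(37.95/10) = 6237.3484; C = log2(1 + SNR_linear) = log2(1 + 6237.3484) = 12.6069

12.6069 bits/channel use


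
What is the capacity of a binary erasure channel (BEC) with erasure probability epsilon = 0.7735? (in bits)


C = 1 - epsilon = 1 - 0.7735 = 0.2265

0.2265 bits


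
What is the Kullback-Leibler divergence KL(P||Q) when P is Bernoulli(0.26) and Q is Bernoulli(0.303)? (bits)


KL = p*log2(p/q) + (1-p)*log2((1-p)/(1-q)) = 0.26*log2(0.26/0.303) + 0.74*log2(0.74/0.697) = 0.0065

0.0065 bits


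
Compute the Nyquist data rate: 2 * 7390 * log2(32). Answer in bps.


Rate = 2 * B * log2(M) = 2 * 7390 * 5.0 = 73900.0

73900.0 bps


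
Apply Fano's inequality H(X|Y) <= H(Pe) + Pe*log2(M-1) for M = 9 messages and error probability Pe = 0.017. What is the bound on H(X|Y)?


H(Pe) = -Pe*log2(Pe) - (1-Pe)*log2(1-Pe) = -0.017*log2(0.017) - 0.983*log2(0.983) = 0.099931 + 0.024316 = 0.1242. Pe*log2(M-1) = 0.017*log2(8) = 0.051000. Bound = H(Pe) + Pe*log2(M-1) = 0.099931 + 0.024316 + 0.051000 = 0.1752

0.1752 bits


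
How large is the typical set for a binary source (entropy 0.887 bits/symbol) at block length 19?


log2|A_typical| = nH = 19 * 0.887 = 16.853, so |A_typical| ~ 2^16.853 = 1.184e+05

1.184e+05


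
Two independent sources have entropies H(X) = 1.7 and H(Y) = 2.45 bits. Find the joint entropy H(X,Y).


For independent variables, H(X,Y) = H(X) + H(Y) = 1.7 + 2.45 = 4.15

4.15 bits


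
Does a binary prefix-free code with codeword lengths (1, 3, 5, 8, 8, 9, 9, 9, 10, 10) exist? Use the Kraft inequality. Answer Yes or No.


Kraft sum = sum(2^(-l_i)) = 0.6719, need <= 1. Result: satisfied (a binary prefix-free code with these lengths exists)

Yes


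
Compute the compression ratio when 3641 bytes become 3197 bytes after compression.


Ratio = original / compressed = 3641 / 3197 = 1.1389

1.1389


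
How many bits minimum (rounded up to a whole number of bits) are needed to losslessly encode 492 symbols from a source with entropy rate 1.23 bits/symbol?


Minimum bits >= n * H = 492 * 1.23 = 605.16, rounded up to a whole number of bits = 606

606 bits


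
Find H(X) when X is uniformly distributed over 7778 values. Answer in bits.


H = log2(n) = log2(7778) = 12.9252

12.9252 bits


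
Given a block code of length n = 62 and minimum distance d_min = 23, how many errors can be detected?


Detection capability = d_min - 1 = 23 - 1 = 22

22 errors


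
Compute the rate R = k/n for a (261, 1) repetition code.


Rate = k/n = 1/261

1/261


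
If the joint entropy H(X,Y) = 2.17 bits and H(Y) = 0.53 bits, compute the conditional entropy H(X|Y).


H(X|Y) = H(X,Y) - H(Y) = 2.17 - 0.53 = 1.64

1.64 bits


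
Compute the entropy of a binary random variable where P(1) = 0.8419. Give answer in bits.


H = -p*log2(p) - (1-p)*log2(1-p). -0.8419*log2(0.8419) = 0.209026; -0.1581*log2(0.1581) = 0.420718. H = 0.209026 + 0.420718 = 0.6297

0.6297 bits


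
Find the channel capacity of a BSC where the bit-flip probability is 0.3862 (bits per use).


H(p) = -p*log2(p) - (1-p)*log2(1-p) = -0.3862*log2(0.3862) - 0.6138*log2(0.6138) = 0.530090 + 0.432213 = 0.9623. C = 1 - H(p) = 1 - 0.9623 = 0.0377

0.0377 bits


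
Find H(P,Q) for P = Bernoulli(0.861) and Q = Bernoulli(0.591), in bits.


H(P,Q) = -p*log2(q) - (1-p)*log2(1-q). -0.861*log2(0.591) = 0.653301; -0.139*log2(0.409) = 0.179286. H(P,Q) = 0.653301 + 0.179286 = 0.8326

0.8326 bits


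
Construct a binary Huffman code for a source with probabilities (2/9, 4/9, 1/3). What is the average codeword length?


Huffman construction (repeatedly merge the two least-probable nodes; each merge adds 1 bit to every symbol beneath it): 2/9 + 1/3 = 5/9; 4/9 + 5/9 = 1. Resulting codeword lengths (in the order the probabilities were given): (2, 1, 2). L_avg = sum(p_i * l_i) = 2/9*2 + 4/9*1 + 1/3*2 = 14/9 = 1.5556

1.5556 bits


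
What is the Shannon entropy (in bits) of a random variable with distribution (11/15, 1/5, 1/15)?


H = -sum(p_i * log2(p_i)). Terms: -(11/15)*log2(11/15) = 0.328137; -(1/5)*log2(1/5) = 0.464386; -(1/15)*log2(1/15) = 0.260459. H = 0.328137 + 0.464386 + 0.260459 = 1.053

1.053 bits


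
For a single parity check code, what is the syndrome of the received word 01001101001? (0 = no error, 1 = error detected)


Syndrome = XOR of all bits = 0 XOR 1 XOR 0 XOR 0 XOR 1 XOR 1 XOR 0 XOR 1 XOR 0 XOR 0 XOR 1 = 1

1


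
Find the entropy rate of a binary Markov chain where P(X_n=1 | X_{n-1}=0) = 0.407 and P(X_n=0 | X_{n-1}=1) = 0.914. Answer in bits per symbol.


Stationary distribution: pi_0 = p10/(p01+p10) = 0.6919, pi_1 = 0.3081. Entropy rate H' = pi_0*H(p01) + pi_1*H(p10) = 0.6919*0.9749 + 0.3081*0.423 = 0.8049

0.8049 bits/symbol


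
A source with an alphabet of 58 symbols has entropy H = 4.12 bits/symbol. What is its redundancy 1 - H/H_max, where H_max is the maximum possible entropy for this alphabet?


H_max = log2(K) = log2(58) = 5.858 bits/symbol. Redundancy = 1 - H/H_max = 1 - 4.12/5.858 = 1 - 0.7033 = 0.2967

0.2967


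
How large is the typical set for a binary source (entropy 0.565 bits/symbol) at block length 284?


log2|A_typical| = nH = 284 * 0.565 = 160.46, so |A_typical| ~ 2^160.46 = 2.010e+48

2.010e+48


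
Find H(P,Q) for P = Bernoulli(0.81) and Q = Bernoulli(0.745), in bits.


H(P,Q) = -p*log2(q) - (1-p)*log2(1-q). -0.81*log2(0.745) = 0.343997; -0.19*log2(0.255) = 0.374572. H(P,Q) = 0.343997 + 0.374572 = 0.7186

0.7186 bits


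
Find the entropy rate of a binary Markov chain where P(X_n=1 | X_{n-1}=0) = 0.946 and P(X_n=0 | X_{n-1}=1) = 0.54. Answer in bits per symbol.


Stationary distribution: pi_0 = p10/(p01+p10) = 0.3634, pi_1 = 0.6366. Entropy rate H' = pi_0*H(p01) + pi_1*H(p10) = 0.3634*0.3032 + 0.6366*0.9954 = 0.7438

0.7438 bits/symbol


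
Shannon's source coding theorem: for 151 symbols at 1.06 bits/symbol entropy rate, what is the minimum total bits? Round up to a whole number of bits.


Minimum bits >= n * H = 151 * 1.06 = 160.06, rounded up to a whole number of bits = 161

161 bits


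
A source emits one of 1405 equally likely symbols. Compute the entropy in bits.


H = log2(n) = log2(1405) = 10.4564

10.4564 bits


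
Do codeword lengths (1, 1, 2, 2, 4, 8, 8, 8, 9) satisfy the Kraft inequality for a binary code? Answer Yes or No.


Kraft sum = sum(2^(-l_i)) = 1.5762, need <= 1. Result: violated (a binary prefix-free code with these lengths cannot exist)

No


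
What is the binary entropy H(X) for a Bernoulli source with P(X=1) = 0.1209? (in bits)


H = -p*log2(p) - (1-p)*log2(1-p). -0.1209*log2(0.1209) = 0.368517; -0.8791*log2(0.8791) = 0.163425. H = 0.368517 + 0.163425 = 0.5319

0.5319 bits


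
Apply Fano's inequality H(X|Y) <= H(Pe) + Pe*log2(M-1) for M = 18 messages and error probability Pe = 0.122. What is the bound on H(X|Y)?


H(Pe) = -Pe*log2(Pe) - (1-Pe)*log2(1-Pe) = -0.122*log2(0.122) - 0.878*log2(0.878) = 0.370276 + 0.164807 = 0.5351. Pe*log2(M-1) = 0.122*log2(17) = 0.498670. Bound = H(Pe) + Pe*log2(M-1) = 0.370276 + 0.164807 + 0.498670 = 1.0338

1.0338 bits


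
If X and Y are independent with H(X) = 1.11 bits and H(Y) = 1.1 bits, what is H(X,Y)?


For independent variables, H(X,Y) = H(X) + H(Y) = 1.11 + 1.1 = 2.21

2.21 bits


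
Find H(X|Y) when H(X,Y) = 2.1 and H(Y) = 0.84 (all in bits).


H(X|Y) = H(X,Y) - H(Y) = 2.1 - 0.84 = 1.26

1.26 bits


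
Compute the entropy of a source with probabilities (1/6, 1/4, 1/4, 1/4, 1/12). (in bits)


H = -sum(p_i * log2(p_i)). Terms: -(1/6)*log2(1/6) = 0.430827; -(1/4)*log2(1/4) = 0.500000; -(1/4)*log2(1/4) = 0.500000; -(1/4)*log2(1/4) = 0.500000; -(1/12)*log2(1/12) = 0.298747. H = 0.430827 + 0.500000 + 0.500000 + 0.500000 + 0.298747 = 2.2296

2.2296 bits


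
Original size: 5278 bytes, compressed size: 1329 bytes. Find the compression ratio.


Ratio = original / compressed = 5278 / 1329 = 3.9714

3.9714


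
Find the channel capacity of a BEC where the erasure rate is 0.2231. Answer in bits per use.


C = 1 - epsilon = 1 - 0.2231 = 0.7769

0.7769 bits


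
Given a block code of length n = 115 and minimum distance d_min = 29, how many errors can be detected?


Detection capability = d_min - 1 = 29 - 1 = 28

28 errors


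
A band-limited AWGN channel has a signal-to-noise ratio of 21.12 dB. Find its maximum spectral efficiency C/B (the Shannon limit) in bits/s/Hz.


SNR_linear = 10^(21.12/10) = 129.4196; C/B = log2(1 + SNR_linear) = log2(1 + 129.4196) = 7.027

7.027 bits/s/Hz


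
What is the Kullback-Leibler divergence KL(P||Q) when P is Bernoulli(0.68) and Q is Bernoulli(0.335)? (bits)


KL = p*log2(p/q) + (1-p)*log2((1-p)/(1-q)) = 0.68*log2(0.68/0.335) + 0.32*log2(0.32/0.665) = 0.3568

0.3568 bits


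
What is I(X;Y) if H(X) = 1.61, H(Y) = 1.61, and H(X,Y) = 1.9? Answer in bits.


I(X;Y) = H(X) + H(Y) - H(X,Y) = 1.61 + 1.61 - 1.9 = 1.32

1.32 bits


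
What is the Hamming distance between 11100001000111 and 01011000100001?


Count differing positions: ^ . ^ ^ ^ . . ^ ^ . . ^ ^ . = 8 differences

8


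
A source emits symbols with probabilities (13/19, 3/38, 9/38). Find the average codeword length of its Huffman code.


Huffman construction (repeatedly merge the two least-probable nodes; each merge adds 1 bit to every symbol beneath it): 3/38 + 9/38 = 6/19; 6/19 + 13/19 = 1. Resulting codeword lengths (in the order the probabilities were given): (1, 2, 2). L_avg = sum(p_i * l_i) = 13/19*1 + 3/38*2 + 9/38*2 = 25/19 = 1.3158

1.3158 bits


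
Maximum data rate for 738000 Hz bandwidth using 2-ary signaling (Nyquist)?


Rate = 2 * B * log2(M) = 2 * 738000 * 1.0 = 1476000.0

1476000.0 bps


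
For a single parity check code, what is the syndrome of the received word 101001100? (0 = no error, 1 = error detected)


Syndrome = XOR of all bits = 1 XOR 0 XOR 1 XOR 0 XOR 0 XOR 1 XOR 1 XOR 0 XOR 0 = 0

0


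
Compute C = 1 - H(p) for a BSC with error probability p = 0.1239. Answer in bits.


H(p) = -p*log2(p) - (1-p)*log2(1-p) = -0.1239*log2(0.1239) - 0.8761*log2(0.8761) = 0.373280 + 0.167188 = 0.5405. C = 1 - H(p) = 1 - 0.5405 = 0.4595

0.4595 bits


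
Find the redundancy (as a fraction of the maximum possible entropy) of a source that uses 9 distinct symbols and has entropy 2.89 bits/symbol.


H_max = log2(K) = log2(9) = 3.1699 bits/symbol. Redundancy = 1 - H/H_max = 1 - 2.89/3.1699 = 1 - 0.9117 = 0.0883

0.0883


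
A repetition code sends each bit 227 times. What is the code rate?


Rate = k/n = 1/227

1/227


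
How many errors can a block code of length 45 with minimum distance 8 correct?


Correction capability = floor((d-1)/2) = floor((8-1)/2) = 3

3 errors


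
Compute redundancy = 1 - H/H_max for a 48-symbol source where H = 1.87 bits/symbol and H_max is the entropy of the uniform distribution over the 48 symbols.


H_max = log2(K) = log2(48) = 5.585 bits/symbol. Redundancy = 1 - H/H_max = 1 - 1.87/5.585 = 1 - 0.3348 = 0.6652

0.6652


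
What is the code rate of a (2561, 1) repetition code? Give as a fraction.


Rate = k/n = 1/2561

1/2561


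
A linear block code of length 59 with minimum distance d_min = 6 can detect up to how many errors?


Detection capability = d_min - 1 = 6 - 1 = 5

5 errors


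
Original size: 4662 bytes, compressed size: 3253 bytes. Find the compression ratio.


Ratio = original / compressed = 4662 / 3253 = 1.4331

1.4331


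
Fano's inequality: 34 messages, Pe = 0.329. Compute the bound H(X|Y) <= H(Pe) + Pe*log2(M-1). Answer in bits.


H(Pe) = -Pe*log2(Pe) - (1-Pe)*log2(1-Pe) = -0.329*log2(0.329) - 0.671*log2(0.671) = 0.527664 + 0.386238 = 0.9139. Pe*log2(M-1) = 0.329*log2(33) = 1.659606. Bound = H(Pe) + Pe*log2(M-1) = 0.527664 + 0.386238 + 1.659606 = 2.5735

2.5735 bits


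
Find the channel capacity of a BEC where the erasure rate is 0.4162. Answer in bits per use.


C = 1 - epsilon = 1 - 0.4162 = 0.5838

0.5838 bits


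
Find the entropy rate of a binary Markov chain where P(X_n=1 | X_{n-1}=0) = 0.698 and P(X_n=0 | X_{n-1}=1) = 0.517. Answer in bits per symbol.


Stationary distribution: pi_0 = p10/(p01+p10) = 0.4255, pi_1 = 0.5745. Entropy rate H' = pi_0*H(p01) + pi_1*H(p10) = 0.4255*0.8837 + 0.5745*0.9992 = 0.95

0.95 bits/symbol


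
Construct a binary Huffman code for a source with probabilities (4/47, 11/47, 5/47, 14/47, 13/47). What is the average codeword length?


Huffman construction (repeatedly merge the two least-probable nodes; each merge adds 1 bit to every symbol beneath it): 4/47 + 5/47 = 9/47; 9/47 + 11/47 = 20/47; 13/47 + 14/47 = 27/47; 20/47 + 27/47 = 1. Resulting codeword lengths (in the order the probabilities were given): (3, 2, 3, 2, 2). L_avg = sum(p_i * l_i) = 4/47*3 + 11/47*2 + 5/47*3 + 14/47*2 + 13/47*2 = 103/47 = 2.1915

2.1915 bits


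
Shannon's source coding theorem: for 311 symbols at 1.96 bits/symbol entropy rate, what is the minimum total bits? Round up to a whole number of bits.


Minimum bits >= n * H = 311 * 1.96 = 609.56, rounded up to a whole number of bits = 610

610 bits


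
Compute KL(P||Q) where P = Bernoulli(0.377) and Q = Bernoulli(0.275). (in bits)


KL = p*log2(p/q) + (1-p)*log2((1-p)/(1-q)) = 0.377*log2(0.377/0.275) + 0.623*log2(0.623/0.725) = 0.0353

0.0353 bits


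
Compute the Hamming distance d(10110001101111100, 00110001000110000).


Count differing positions: ^ . . . . . . . ^ . ^ . . ^ ^ . . = 5 differences

5


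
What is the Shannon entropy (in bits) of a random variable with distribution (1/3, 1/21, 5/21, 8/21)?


H = -sum(p_i * log2(p_i)). Terms: -(1/3)*log2(1/3) = 0.528321; -(1/21)*log2(1/21) = 0.209158; -(5/21)*log2(5/21) = 0.492950; -(8/21)*log2(8/21) = 0.530407. H = 0.528321 + 0.209158 + 0.492950 + 0.530407 = 1.7608

1.7608 bits


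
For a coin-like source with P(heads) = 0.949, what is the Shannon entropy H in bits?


H = -p*log2(p) - (1-p)*log2(1-p). -0.949*log2(0.949) = 0.071668; -0.051*log2(0.051) = 0.218961. H = 0.071668 + 0.218961 = 0.2906

0.2906 bits


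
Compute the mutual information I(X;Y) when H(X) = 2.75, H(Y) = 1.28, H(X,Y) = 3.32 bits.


I(X;Y) = H(X) + H(Y) - H(X,Y) = 2.75 + 1.28 - 3.32 = 0.71

0.71 bits


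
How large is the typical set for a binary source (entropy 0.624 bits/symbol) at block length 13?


log2|A_typical| = nH = 13 * 0.624 = 8.112, so |A_typical| ~ 2^8.112 = 2.767e+02

2.767e+02
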